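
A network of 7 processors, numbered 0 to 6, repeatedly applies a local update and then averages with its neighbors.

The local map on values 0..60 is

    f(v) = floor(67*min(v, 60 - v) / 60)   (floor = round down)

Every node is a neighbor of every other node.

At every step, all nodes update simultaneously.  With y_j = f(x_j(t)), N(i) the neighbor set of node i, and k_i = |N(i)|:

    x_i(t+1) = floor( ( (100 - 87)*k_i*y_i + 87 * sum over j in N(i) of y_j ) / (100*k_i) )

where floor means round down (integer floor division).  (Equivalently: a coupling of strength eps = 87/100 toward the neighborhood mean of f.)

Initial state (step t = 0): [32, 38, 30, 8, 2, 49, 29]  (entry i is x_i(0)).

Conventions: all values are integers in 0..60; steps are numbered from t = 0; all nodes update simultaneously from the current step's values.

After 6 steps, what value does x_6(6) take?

Simulating step by step:
t=0: [32, 38, 30, 8, 2, 49, 29]
t=1: [20, 20, 20, 20, 20, 20, 20]
t=2: [22, 22, 22, 22, 22, 22, 22]
t=3: [24, 24, 24, 24, 24, 24, 24]
t=4: [26, 26, 26, 26, 26, 26, 26]
t=5: [29, 29, 29, 29, 29, 29, 29]
t=6: [32, 32, 32, 32, 32, 32, 32]

Answer: x_6(6) = 32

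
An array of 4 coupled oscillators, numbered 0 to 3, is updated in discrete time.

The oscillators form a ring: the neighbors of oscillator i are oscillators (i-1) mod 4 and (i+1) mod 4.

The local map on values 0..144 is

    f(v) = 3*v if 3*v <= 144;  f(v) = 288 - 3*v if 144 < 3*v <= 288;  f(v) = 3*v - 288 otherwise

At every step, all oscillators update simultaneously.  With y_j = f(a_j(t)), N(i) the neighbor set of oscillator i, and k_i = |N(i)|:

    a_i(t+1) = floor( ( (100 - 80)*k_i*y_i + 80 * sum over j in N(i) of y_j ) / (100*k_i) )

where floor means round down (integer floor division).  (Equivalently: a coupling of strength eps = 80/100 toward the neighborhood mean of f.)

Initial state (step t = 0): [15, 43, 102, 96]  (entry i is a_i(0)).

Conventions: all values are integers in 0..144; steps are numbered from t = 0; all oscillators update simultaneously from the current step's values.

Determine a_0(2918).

Answer: a_0(2918) = 81
Key observation: The state at step 34, [63, 63, 63, 63], reappears at step 42: the system is in a cycle of period 8 from step 34 on.  Therefore the state at step 2918 equals the state at step 34 + ((2918 - 34) mod 8) = 38, which is [81, 81, 81, 81].

Derivation:
t=0: [15, 43, 102, 96]
t=1: [60, 51, 55, 25]
t=2: [105, 119, 108, 107]
t=3: [46, 39, 48, 31]
t=4: [111, 136, 112, 131]
t=5: [99, 61, 99, 58]
t=6: [89, 28, 89, 30]
t=7: [73, 33, 73, 34]
t=8: [94, 75, 94, 75]
t=9: [51, 17, 51, 17]
t=10: [67, 118, 67, 118]
t=11: [70, 82, 70, 82]
t=12: [49, 70, 49, 70]
t=13: [90, 128, 90, 128]
t=14: [80, 33, 80, 33]
t=15: [88, 58, 88, 58]
t=16: [96, 42, 96, 42]
t=17: [100, 25, 100, 25]
t=18: [62, 24, 62, 24]
t=19: [78, 96, 78, 96]
t=20: [10, 43, 10, 43]
t=21: [109, 49, 109, 49]
t=22: [120, 59, 120, 59]
t=23: [103, 79, 103, 79]
t=24: [45, 27, 45, 27]
t=25: [91, 124, 91, 124]
t=26: [70, 28, 70, 28]
t=27: [82, 79, 82, 79]
t=28: [49, 43, 49, 43]
t=29: [131, 138, 131, 138]
t=30: [121, 109, 121, 109]
t=31: [46, 67, 46, 67]
t=32: [97, 127, 97, 127]
t=33: [75, 21, 75, 21]
t=34: [63, 63, 63, 63]
t=35: [99, 99, 99, 99]
t=36: [9, 9, 9, 9]
t=37: [27, 27, 27, 27]
t=38: [81, 81, 81, 81]
t=39: [45, 45, 45, 45]
t=40: [135, 135, 135, 135]
t=41: [117, 117, 117, 117]
t=42: [63, 63, 63, 63]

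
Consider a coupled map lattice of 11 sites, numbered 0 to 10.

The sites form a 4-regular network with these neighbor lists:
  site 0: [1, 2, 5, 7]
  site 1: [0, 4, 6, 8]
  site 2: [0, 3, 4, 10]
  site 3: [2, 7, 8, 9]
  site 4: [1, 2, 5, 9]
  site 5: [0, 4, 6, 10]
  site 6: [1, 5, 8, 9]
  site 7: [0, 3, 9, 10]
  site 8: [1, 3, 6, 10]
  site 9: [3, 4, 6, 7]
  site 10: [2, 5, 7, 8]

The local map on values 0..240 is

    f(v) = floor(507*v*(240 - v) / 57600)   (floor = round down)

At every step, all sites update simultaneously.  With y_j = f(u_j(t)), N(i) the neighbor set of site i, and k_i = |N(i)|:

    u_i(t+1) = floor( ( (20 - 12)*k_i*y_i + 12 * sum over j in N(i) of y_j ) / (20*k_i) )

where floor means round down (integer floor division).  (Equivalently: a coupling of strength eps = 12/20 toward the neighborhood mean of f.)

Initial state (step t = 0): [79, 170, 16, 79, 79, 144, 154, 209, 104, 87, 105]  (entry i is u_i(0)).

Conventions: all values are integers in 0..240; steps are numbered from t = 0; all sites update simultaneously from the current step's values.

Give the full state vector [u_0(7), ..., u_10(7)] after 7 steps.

Answer: [126, 126, 126, 126, 126, 126, 126, 126, 126, 126, 126]

Derivation:
t=0: [79, 170, 16, 79, 79, 144, 154, 209, 104, 87, 105]
t=1: [91, 110, 80, 93, 100, 117, 116, 92, 117, 106, 99]
t=2: [119, 124, 117, 120, 122, 123, 125, 120, 124, 123, 121]
t=3: [126, 126, 126, 126, 126, 126, 126, 126, 126, 126, 126]
t=4: [126, 126, 126, 126, 126, 126, 126, 126, 126, 126, 126]
t=5: [126, 126, 126, 126, 126, 126, 126, 126, 126, 126, 126]
t=6: [126, 126, 126, 126, 126, 126, 126, 126, 126, 126, 126]
t=7: [126, 126, 126, 126, 126, 126, 126, 126, 126, 126, 126]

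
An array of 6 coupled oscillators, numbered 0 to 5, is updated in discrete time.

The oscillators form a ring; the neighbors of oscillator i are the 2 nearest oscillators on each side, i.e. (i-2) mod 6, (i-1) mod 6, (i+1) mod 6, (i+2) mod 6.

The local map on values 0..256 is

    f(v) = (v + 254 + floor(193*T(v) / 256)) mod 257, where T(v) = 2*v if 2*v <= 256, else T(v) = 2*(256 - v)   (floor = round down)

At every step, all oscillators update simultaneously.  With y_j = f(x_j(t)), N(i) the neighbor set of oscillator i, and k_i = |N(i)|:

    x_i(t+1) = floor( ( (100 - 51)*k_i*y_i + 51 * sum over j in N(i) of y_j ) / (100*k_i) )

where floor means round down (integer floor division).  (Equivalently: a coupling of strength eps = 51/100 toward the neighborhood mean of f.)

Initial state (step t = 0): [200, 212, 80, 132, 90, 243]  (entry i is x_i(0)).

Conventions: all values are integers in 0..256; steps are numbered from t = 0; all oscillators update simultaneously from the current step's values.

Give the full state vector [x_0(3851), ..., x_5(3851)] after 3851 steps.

Answer: [94, 94, 94, 94, 94, 94]
Key observation: The state at step 40, [39, 39, 39, 39, 39, 39], reappears at step 45: the system is in a cycle of period 5 from step 40 on.  Therefore the state at step 3851 equals the state at step 40 + ((3851 - 40) mod 5) = 41, which is [94, 94, 94, 94, 94, 94].

Derivation:
t=0: [200, 212, 80, 132, 90, 243]
t=1: [67, 44, 137, 84, 144, 42]
t=2: [121, 120, 95, 141, 93, 117]
t=3: [89, 66, 161, 95, 159, 62]
t=4: [159, 162, 105, 166, 105, 158]
t=5: [34, 38, 18, 32, 18, 38]
t=6: [74, 82, 57, 71, 57, 82]
t=7: [176, 187, 157, 172, 157, 187]
t=8: [37, 34, 41, 38, 41, 34]
t=9: [89, 86, 94, 91, 94, 86]
t=10: [221, 217, 227, 223, 227, 217]
t=11: [12, 13, 11, 12, 11, 13]
t=12: [26, 27, 25, 26, 25, 27]
t=13: [61, 62, 60, 61, 60, 62]
t=14: [149, 150, 148, 149, 148, 150]
t=15: [49, 49, 49, 49, 49, 49]
t=16: [119, 119, 119, 119, 119, 119]
t=17: [38, 38, 38, 38, 38, 38]
t=18: [92, 92, 92, 92, 92, 92]
t=19: [227, 227, 227, 227, 227, 227]
t=20: [10, 10, 10, 10, 10, 10]
t=21: [22, 22, 22, 22, 22, 22]
t=22: [52, 52, 52, 52, 52, 52]
t=23: [127, 127, 127, 127, 127, 127]
t=24: [58, 58, 58, 58, 58, 58]
t=25: [142, 142, 142, 142, 142, 142]
t=26: [53, 53, 53, 53, 53, 53]
t=27: [129, 129, 129, 129, 129, 129]
t=28: [60, 60, 60, 60, 60, 60]
t=29: [147, 147, 147, 147, 147, 147]
t=30: [51, 51, 51, 51, 51, 51]
t=31: [124, 124, 124, 124, 124, 124]
t=32: [50, 50, 50, 50, 50, 50]
t=33: [122, 122, 122, 122, 122, 122]
t=34: [45, 45, 45, 45, 45, 45]
t=35: [109, 109, 109, 109, 109, 109]
t=36: [13, 13, 13, 13, 13, 13]
t=37: [29, 29, 29, 29, 29, 29]
t=38: [69, 69, 69, 69, 69, 69]
t=39: [170, 170, 170, 170, 170, 170]
t=40: [39, 39, 39, 39, 39, 39]
t=41: [94, 94, 94, 94, 94, 94]
t=42: [232, 232, 232, 232, 232, 232]
t=43: [8, 8, 8, 8, 8, 8]
t=44: [17, 17, 17, 17, 17, 17]
t=45: [39, 39, 39, 39, 39, 39]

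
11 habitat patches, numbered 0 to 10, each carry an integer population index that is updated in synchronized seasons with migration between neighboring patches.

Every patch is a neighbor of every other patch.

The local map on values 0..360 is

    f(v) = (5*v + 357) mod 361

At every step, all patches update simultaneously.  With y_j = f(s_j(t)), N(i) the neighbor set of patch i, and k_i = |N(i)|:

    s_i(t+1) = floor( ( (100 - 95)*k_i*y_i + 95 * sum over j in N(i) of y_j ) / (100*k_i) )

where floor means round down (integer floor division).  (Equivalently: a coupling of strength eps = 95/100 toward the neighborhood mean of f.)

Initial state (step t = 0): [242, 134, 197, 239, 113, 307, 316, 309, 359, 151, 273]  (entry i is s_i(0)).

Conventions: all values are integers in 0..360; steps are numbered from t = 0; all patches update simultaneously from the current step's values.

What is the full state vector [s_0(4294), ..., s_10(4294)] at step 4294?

Answer: [77, 77, 77, 77, 77, 77, 77, 77, 77, 77, 77]
Key observation: The state at step 4, [115, 115, 115, 115, 115, 115, 115, 115, 115, 115, 115], reappears at step 13: the system is in a cycle of period 9 from step 4 on.  Therefore the state at step 4294 equals the state at step 4 + ((4294 - 4) mod 9) = 10, which is [77, 77, 77, 77, 77, 77, 77, 77, 77, 77, 77].

Derivation:
t=0: [242, 134, 197, 239, 113, 307, 316, 309, 359, 151, 273]
t=1: [181, 172, 175, 181, 177, 182, 180, 182, 171, 185, 174]
t=2: [164, 166, 165, 164, 165, 164, 164, 164, 166, 163, 165]
t=3: [96, 96, 96, 96, 96, 96, 96, 96, 96, 97, 96]
t=4: [115, 115, 115, 115, 115, 115, 115, 115, 115, 115, 115]
t=5: [210, 210, 210, 210, 210, 210, 210, 210, 210, 210, 210]
t=6: [324, 324, 324, 324, 324, 324, 324, 324, 324, 324, 324]
t=7: [172, 172, 172, 172, 172, 172, 172, 172, 172, 172, 172]
t=8: [134, 134, 134, 134, 134, 134, 134, 134, 134, 134, 134]
t=9: [305, 305, 305, 305, 305, 305, 305, 305, 305, 305, 305]
t=10: [77, 77, 77, 77, 77, 77, 77, 77, 77, 77, 77]
t=11: [20, 20, 20, 20, 20, 20, 20, 20, 20, 20, 20]
t=12: [96, 96, 96, 96, 96, 96, 96, 96, 96, 96, 96]
t=13: [115, 115, 115, 115, 115, 115, 115, 115, 115, 115, 115]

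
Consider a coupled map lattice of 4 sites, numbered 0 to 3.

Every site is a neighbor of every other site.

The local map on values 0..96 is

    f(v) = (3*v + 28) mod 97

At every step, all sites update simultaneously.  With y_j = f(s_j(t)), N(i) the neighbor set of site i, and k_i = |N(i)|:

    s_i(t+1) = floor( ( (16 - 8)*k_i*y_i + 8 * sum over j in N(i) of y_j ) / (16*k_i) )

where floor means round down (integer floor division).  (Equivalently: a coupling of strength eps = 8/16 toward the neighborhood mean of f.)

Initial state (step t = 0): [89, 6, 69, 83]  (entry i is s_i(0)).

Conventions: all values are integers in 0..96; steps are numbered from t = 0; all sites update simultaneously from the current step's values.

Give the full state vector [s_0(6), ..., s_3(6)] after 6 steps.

Answer: [53, 35, 65, 47]

Derivation:
t=0: [89, 6, 69, 83]
t=1: [30, 44, 42, 56]
t=2: [30, 44, 42, 24]
t=3: [31, 45, 43, 25]
t=4: [34, 48, 46, 28]
t=5: [43, 57, 55, 37]
t=6: [53, 35, 65, 47]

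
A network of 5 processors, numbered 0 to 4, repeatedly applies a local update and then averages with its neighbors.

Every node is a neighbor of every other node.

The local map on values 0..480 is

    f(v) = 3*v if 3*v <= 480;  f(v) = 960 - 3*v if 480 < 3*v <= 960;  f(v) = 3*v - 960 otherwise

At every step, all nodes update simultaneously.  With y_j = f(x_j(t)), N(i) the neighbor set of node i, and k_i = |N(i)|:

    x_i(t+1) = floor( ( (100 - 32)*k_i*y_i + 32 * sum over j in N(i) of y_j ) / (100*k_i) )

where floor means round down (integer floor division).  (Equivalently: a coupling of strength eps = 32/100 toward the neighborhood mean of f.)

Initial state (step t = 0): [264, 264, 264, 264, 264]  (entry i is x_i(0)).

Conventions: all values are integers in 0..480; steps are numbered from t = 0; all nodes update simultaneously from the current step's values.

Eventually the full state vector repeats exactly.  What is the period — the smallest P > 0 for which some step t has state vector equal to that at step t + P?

Simulating step by step:
t=0: [264, 264, 264, 264, 264]
t=1: [168, 168, 168, 168, 168]
t=2: [456, 456, 456, 456, 456]
t=3: [408, 408, 408, 408, 408]
t=4: [264, 264, 264, 264, 264]

Answer: 4
Key observation: The state at step 0, [264, 264, 264, 264, 264], reappears at step 4 — and no state repeats earlier — so the cycle the system enters has period 4.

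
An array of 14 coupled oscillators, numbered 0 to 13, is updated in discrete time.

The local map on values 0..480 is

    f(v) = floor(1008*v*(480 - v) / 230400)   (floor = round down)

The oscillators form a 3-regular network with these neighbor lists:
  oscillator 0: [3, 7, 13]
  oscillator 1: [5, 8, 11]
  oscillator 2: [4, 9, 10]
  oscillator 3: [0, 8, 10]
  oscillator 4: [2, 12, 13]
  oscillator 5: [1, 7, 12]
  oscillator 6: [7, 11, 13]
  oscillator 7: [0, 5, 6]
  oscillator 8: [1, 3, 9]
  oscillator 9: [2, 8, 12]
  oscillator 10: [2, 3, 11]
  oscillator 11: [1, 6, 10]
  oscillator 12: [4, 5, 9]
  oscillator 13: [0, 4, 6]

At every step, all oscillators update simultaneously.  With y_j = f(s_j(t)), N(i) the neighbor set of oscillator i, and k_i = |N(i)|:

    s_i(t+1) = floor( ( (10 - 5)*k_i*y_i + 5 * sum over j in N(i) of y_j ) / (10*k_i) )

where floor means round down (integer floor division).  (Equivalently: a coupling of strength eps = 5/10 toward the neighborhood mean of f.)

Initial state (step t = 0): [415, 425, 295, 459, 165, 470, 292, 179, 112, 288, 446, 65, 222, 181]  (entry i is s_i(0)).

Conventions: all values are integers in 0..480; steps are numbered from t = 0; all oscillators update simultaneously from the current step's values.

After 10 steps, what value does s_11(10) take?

Answer: s_11(10) = 251

Derivation:
t=0: [415, 425, 295, 459, 165, 470, 292, 179, 112, 288, 446, 65, 222, 181]
t=1: [144, 104, 208, 81, 234, 107, 218, 180, 154, 231, 99, 127, 206, 215]
t=2: [209, 183, 234, 169, 249, 195, 238, 223, 203, 244, 179, 195, 235, 243]
t=3: [245, 240, 248, 235, 251, 244, 249, 248, 242, 250, 238, 242, 249, 250]
t=4: [251, 251, 251, 251, 251, 251, 251, 251, 251, 251, 251, 251, 251, 251]
t=5: [251, 251, 251, 251, 251, 251, 251, 251, 251, 251, 251, 251, 251, 251]
t=6: [251, 251, 251, 251, 251, 251, 251, 251, 251, 251, 251, 251, 251, 251]
t=7: [251, 251, 251, 251, 251, 251, 251, 251, 251, 251, 251, 251, 251, 251]
t=8: [251, 251, 251, 251, 251, 251, 251, 251, 251, 251, 251, 251, 251, 251]
t=9: [251, 251, 251, 251, 251, 251, 251, 251, 251, 251, 251, 251, 251, 251]
t=10: [251, 251, 251, 251, 251, 251, 251, 251, 251, 251, 251, 251, 251, 251]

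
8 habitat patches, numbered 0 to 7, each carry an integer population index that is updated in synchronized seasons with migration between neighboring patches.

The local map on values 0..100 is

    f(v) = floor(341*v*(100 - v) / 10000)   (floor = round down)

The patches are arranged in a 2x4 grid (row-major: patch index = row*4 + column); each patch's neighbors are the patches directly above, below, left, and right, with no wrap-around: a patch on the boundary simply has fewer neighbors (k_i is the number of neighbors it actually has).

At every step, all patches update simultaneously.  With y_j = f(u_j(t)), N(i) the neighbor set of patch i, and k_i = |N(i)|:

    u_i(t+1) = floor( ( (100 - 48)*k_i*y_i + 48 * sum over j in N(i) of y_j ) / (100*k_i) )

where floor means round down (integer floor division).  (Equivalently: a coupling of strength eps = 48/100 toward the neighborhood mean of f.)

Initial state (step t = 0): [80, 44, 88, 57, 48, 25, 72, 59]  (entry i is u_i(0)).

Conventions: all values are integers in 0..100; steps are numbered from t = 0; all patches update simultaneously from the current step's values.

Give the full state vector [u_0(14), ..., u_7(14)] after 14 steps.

Simulating step by step:
t=0: [80, 44, 88, 57, 48, 25, 72, 59]
t=1: [68, 68, 56, 71, 72, 70, 64, 78]
t=2: [72, 75, 79, 70, 70, 72, 74, 65]
t=3: [67, 63, 60, 68, 69, 67, 65, 72]
t=4: [75, 78, 78, 74, 73, 75, 75, 71]
t=5: [62, 59, 59, 64, 65, 62, 63, 67]
t=6: [79, 81, 80, 78, 78, 79, 79, 76]
t=7: [55, 53, 54, 58, 57, 55, 56, 59]
t=8: [83, 84, 83, 83, 83, 83, 83, 82]
t=9: [47, 46, 47, 48, 48, 47, 48, 49]
t=10: [84, 84, 84, 84, 84, 84, 84, 85]
t=11: [45, 45, 45, 44, 45, 45, 44, 43]
t=12: [84, 84, 84, 83, 84, 84, 83, 83]
t=13: [45, 45, 45, 47, 45, 45, 47, 48]
t=14: [84, 84, 84, 84, 84, 84, 84, 84]

Answer: [84, 84, 84, 84, 84, 84, 84, 84]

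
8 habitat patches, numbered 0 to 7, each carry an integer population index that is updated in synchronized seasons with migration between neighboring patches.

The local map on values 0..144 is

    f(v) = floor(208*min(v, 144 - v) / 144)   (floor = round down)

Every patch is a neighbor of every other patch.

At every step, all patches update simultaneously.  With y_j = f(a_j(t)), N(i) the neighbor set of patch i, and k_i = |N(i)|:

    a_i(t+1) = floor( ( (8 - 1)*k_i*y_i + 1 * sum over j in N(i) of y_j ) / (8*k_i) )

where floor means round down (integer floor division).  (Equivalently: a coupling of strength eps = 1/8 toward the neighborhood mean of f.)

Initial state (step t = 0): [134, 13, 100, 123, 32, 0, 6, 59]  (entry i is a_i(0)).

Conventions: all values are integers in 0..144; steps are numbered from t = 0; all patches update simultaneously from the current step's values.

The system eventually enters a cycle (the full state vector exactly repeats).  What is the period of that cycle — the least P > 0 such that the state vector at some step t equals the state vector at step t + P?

Answer: 14
Key observation: The state at step 44, [94, 68, 68, 94, 94, 68, 96, 94], reappears at step 58 — and no state repeats earlier — so the cycle the system enters has period 14.

Derivation:
t=0: [134, 13, 100, 123, 32, 0, 6, 59]
t=1: [16, 20, 58, 30, 44, 4, 11, 77]
t=2: [26, 30, 77, 43, 60, 10, 19, 88]
t=3: [39, 44, 90, 61, 81, 19, 31, 76]
t=4: [57, 63, 76, 85, 87, 32, 47, 93]
t=5: [81, 89, 95, 84, 81, 50, 68, 73]
t=6: [90, 80, 72, 86, 90, 74, 96, 99]
t=7: [78, 90, 101, 83, 78, 98, 71, 67]
t=8: [93, 79, 65, 87, 93, 68, 99, 94]
t=9: [74, 91, 91, 81, 74, 95, 67, 73]
t=10: [99, 77, 77, 90, 99, 72, 95, 100]
t=11: [67, 93, 93, 78, 67, 100, 71, 65]
t=12: [94, 74, 74, 93, 94, 66, 99, 92]
t=13: [73, 98, 98, 74, 73, 93, 67, 75]
t=14: [100, 69, 69, 99, 100, 75, 94, 97]
t=15: [65, 96, 96, 66, 65, 96, 72, 68]
t=16: [92, 71, 71, 93, 92, 71, 101, 96]
t=17: [76, 99, 99, 74, 76, 99, 64, 70]
t=18: [96, 67, 67, 98, 96, 67, 91, 98]
t=19: [70, 93, 93, 67, 70, 93, 76, 67]
t=20: [99, 75, 75, 94, 99, 75, 96, 94]
t=21: [67, 96, 96, 73, 67, 96, 70, 73]
t=22: [94, 71, 71, 100, 94, 71, 99, 100]
t=23: [73, 98, 98, 65, 73, 98, 67, 65]
t=24: [99, 68, 68, 91, 99, 68, 94, 91]
t=25: [67, 95, 95, 76, 67, 95, 73, 76]
t=26: [94, 72, 72, 96, 94, 72, 99, 96]
t=27: [73, 100, 100, 70, 73, 100, 67, 70]
t=28: [99, 66, 66, 98, 99, 66, 94, 98]
t=29: [66, 92, 92, 67, 66, 92, 72, 67]
t=30: [94, 76, 76, 94, 94, 76, 101, 94]
t=31: [73, 95, 95, 73, 73, 95, 64, 73]
t=32: [100, 72, 72, 100, 100, 72, 91, 100]
t=33: [65, 100, 100, 65, 65, 100, 76, 65]
t=34: [91, 65, 65, 91, 91, 65, 95, 91]
t=35: [76, 91, 91, 76, 76, 91, 71, 76]
t=36: [96, 78, 78, 96, 96, 78, 100, 96]
t=37: [70, 92, 92, 70, 70, 92, 65, 70]
t=38: [99, 77, 77, 99, 99, 77, 92, 99]
t=39: [66, 93, 93, 66, 66, 93, 75, 66]
t=40: [93, 75, 75, 93, 93, 75, 97, 93]
t=41: [74, 96, 96, 74, 74, 96, 69, 74]
t=42: [99, 71, 71, 99, 99, 71, 97, 99]
t=43: [67, 98, 98, 67, 67, 98, 68, 67]
t=44: [94, 68, 68, 94, 94, 68, 96, 94]
t=45: [73, 95, 95, 73, 73, 95, 70, 73]
t=46: [100, 72, 72, 100, 100, 72, 99, 100]
t=47: [65, 100, 100, 65, 65, 100, 66, 65]
t=48: [91, 65, 65, 91, 91, 65, 93, 91]
t=49: [76, 91, 91, 76, 76, 91, 74, 76]
t=50: [96, 78, 78, 96, 96, 78, 99, 96]
t=51: [70, 92, 92, 70, 70, 92, 66, 70]
t=52: [99, 77, 77, 99, 99, 77, 94, 99]
t=53: [66, 93, 93, 66, 66, 93, 72, 66]
t=54: [93, 75, 75, 93, 93, 75, 101, 93]
t=55: [74, 96, 96, 74, 74, 96, 64, 74]
t=56: [99, 71, 71, 99, 99, 71, 91, 99]
t=57: [67, 98, 98, 67, 67, 98, 76, 67]
t=58: [94, 68, 68, 94, 94, 68, 96, 94]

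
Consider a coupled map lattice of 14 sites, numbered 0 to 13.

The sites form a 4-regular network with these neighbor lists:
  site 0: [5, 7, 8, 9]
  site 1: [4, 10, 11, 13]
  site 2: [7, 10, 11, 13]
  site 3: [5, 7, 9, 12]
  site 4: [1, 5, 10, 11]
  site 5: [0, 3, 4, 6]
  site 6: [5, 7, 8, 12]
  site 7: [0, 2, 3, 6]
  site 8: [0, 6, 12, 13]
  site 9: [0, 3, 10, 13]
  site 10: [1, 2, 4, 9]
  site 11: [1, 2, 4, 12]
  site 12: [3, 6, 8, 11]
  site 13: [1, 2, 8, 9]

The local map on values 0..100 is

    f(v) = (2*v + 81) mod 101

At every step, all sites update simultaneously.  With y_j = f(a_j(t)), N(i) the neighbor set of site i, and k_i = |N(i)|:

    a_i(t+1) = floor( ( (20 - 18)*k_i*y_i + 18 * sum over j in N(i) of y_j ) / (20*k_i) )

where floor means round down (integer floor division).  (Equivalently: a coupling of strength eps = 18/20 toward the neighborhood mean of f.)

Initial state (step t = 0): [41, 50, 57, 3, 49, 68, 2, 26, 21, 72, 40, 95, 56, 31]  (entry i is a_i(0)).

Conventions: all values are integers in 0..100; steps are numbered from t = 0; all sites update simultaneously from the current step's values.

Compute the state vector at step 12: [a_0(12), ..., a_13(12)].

Answer: [50, 58, 82, 33, 45, 37, 47, 62, 50, 64, 36, 33, 59, 53]

Derivation:
t=0: [41, 50, 57, 3, 49, 68, 2, 26, 21, 72, 40, 95, 56, 31]
t=1: [26, 64, 55, 45, 58, 71, 44, 77, 65, 58, 67, 84, 68, 53]
t=2: [38, 55, 49, 44, 29, 61, 24, 61, 46, 54, 66, 51, 45, 54]
t=3: [42, 58, 48, 42, 45, 42, 35, 51, 61, 58, 67, 70, 63, 82]
t=4: [61, 42, 42, 61, 50, 62, 39, 65, 36, 51, 77, 57, 30, 64]
t=5: [32, 54, 38, 30, 51, 31, 29, 28, 29, 17, 68, 65, 50, 59]
t=6: [33, 54, 41, 42, 42, 50, 47, 43, 62, 45, 55, 69, 36, 53]
t=7: [53, 66, 64, 66, 68, 63, 52, 61, 58, 71, 72, 61, 40, 58]
t=8: [36, 31, 27, 20, 10, 44, 44, 42, 82, 50, 14, 21, 49, 39]
t=9: [62, 24, 37, 67, 31, 38, 63, 45, 61, 39, 35, 36, 42, 50]
t=10: [41, 53, 62, 57, 46, 19, 43, 23, 34, 38, 45, 47, 22, 39]
t=11: [39, 70, 51, 37, 63, 67, 32, 53, 52, 69, 55, 49, 65, 49]
t=12: [50, 58, 82, 33, 45, 37, 47, 62, 50, 64, 36, 33, 59, 53]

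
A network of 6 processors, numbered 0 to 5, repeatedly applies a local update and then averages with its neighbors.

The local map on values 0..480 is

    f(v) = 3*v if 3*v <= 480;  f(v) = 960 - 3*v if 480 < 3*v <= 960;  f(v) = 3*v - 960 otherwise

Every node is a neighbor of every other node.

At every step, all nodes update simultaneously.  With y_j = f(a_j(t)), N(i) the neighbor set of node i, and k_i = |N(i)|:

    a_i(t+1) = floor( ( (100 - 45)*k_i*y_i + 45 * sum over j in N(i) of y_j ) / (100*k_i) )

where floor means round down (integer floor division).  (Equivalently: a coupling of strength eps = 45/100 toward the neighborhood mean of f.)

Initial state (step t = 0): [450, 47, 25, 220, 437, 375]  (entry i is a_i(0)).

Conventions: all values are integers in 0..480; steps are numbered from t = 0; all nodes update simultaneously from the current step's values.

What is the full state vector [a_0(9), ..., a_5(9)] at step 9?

Answer: [313, 134, 124, 328, 297, 124]

Derivation:
t=0: [450, 47, 25, 220, 437, 375]
t=1: [307, 192, 162, 265, 289, 203]
t=2: [153, 312, 353, 211, 178, 297]
t=3: [337, 137, 171, 276, 322, 158]
t=4: [160, 325, 342, 197, 139, 354]
t=5: [351, 137, 160, 300, 322, 177]
t=6: [175, 322, 353, 160, 135, 330]
t=7: [331, 133, 176, 351, 317, 144]
t=8: [141, 309, 324, 168, 129, 324]
t=9: [313, 134, 124, 328, 297, 124]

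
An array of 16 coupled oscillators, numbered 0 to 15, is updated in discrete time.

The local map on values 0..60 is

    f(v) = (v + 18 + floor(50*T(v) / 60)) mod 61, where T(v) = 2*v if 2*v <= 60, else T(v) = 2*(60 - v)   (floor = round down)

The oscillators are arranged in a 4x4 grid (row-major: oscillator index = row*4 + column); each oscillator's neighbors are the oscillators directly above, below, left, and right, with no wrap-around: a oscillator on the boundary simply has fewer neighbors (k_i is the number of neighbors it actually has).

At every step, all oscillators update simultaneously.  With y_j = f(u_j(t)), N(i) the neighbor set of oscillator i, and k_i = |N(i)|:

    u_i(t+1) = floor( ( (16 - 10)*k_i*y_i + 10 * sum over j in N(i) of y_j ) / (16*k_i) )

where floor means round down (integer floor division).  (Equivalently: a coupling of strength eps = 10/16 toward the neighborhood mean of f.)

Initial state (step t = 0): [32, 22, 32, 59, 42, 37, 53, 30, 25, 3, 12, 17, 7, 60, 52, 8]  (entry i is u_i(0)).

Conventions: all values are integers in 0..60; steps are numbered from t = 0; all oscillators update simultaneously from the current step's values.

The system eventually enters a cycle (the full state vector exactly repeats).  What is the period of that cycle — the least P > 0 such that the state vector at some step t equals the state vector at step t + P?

Answer: 2
Key observation: The state at step 9, [34, 34, 34, 34, 34, 34, 34, 34, 34, 34, 34, 35, 34, 34, 34, 35], reappears at step 11 — and no state repeats earlier — so the cycle the system enters has period 2.

Derivation:
t=0: [32, 22, 32, 59, 42, 37, 53, 30, 25, 3, 12, 17, 7, 60, 52, 8]
t=1: [26, 26, 24, 28, 29, 26, 31, 22, 27, 28, 29, 27, 26, 23, 30, 22]
t=2: [28, 24, 27, 22, 29, 29, 28, 25, 29, 28, 33, 24, 24, 26, 27, 26]
t=3: [28, 27, 24, 21, 33, 31, 30, 22, 30, 31, 30, 25, 26, 26, 29, 25]
t=4: [31, 29, 24, 16, 34, 34, 30, 20, 34, 34, 34, 24, 29, 29, 30, 26]
t=5: [34, 31, 35, 32, 34, 34, 29, 28, 34, 34, 32, 22, 34, 34, 33, 27]
t=6: [34, 34, 34, 33, 34, 34, 33, 29, 34, 34, 31, 25, 34, 34, 33, 26]
t=7: [34, 34, 34, 34, 34, 34, 34, 32, 34, 34, 33, 28, 34, 34, 33, 27]
t=8: [34, 34, 34, 34, 34, 34, 34, 33, 34, 34, 34, 32, 34, 34, 33, 31]
t=9: [34, 34, 34, 34, 34, 34, 34, 34, 34, 34, 34, 35, 34, 34, 34, 35]
t=10: [34, 34, 34, 34, 34, 34, 34, 33, 34, 34, 33, 33, 34, 34, 33, 33]
t=11: [34, 34, 34, 34, 34, 34, 34, 34, 34, 34, 34, 35, 34, 34, 34, 35]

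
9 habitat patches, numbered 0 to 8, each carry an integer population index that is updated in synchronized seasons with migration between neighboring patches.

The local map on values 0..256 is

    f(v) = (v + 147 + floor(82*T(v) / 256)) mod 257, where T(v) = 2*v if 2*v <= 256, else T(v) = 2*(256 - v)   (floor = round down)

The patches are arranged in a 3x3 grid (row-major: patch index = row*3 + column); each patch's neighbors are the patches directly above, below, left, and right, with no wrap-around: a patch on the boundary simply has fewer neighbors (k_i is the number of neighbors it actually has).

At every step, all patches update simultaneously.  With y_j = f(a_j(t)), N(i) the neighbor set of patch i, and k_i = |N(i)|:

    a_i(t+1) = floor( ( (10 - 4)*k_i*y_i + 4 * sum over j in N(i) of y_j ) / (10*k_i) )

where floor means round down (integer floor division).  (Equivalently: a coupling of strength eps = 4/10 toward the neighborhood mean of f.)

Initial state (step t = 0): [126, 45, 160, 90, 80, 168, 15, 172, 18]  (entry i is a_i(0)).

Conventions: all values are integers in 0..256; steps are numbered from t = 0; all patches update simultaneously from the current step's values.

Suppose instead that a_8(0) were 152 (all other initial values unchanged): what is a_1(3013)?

Answer: a_1(3013) = 248
Key observation: The state at step 27, [105, 105, 105, 105, 105, 105, 105, 105, 105], reappears at step 31: the system is in a cycle of period 4 from step 27 on.  Therefore the state at step 3013 equals the state at step 27 + ((3013 - 27) mod 4) = 29, which is [248, 248, 248, 248, 248, 248, 248, 248, 248].

Derivation:
t=0: [126, 45, 160, 90, 80, 168, 15, 172, 152]
t=1: [109, 162, 133, 60, 61, 100, 133, 109, 110]
t=2: [112, 122, 93, 202, 196, 88, 123, 96, 66]
t=3: [87, 85, 50, 114, 104, 76, 89, 90, 169]
t=4: [40, 60, 146, 63, 51, 62, 44, 50, 78]
t=5: [226, 220, 162, 238, 235, 195, 227, 199, 105]
t=6: [135, 131, 118, 137, 134, 116, 133, 119, 87]
t=7: [102, 98, 86, 102, 98, 76, 98, 82, 52]
t=8: [55, 48, 31, 55, 44, 50, 46, 58, 146]
t=9: [234, 222, 209, 232, 224, 207, 229, 218, 157]
t=10: [136, 133, 129, 136, 133, 126, 135, 129, 118]
t=11: [101, 101, 99, 101, 100, 95, 101, 98, 89]
t=12: [55, 54, 51, 54, 52, 45, 54, 49, 40]
t=13: [236, 234, 229, 234, 230, 221, 233, 226, 216]
t=14: [138, 137, 135, 137, 136, 133, 136, 134, 132]
t=15: [103, 102, 102, 102, 102, 101, 102, 101, 101]
t=16: [57, 57, 56, 57, 56, 55, 56, 55, 55]
t=17: [240, 239, 238, 239, 238, 237, 238, 237, 237]
t=18: [139, 139, 139, 139, 139, 139, 139, 139, 139]
t=19: [103, 103, 103, 103, 103, 103, 103, 103, 103]
t=20: [58, 58, 58, 58, 58, 58, 58, 58, 58]
t=21: [242, 242, 242, 242, 242, 242, 242, 242, 242]
t=22: [140, 140, 140, 140, 140, 140, 140, 140, 140]
t=23: [104, 104, 104, 104, 104, 104, 104, 104, 104]
t=24: [60, 60, 60, 60, 60, 60, 60, 60, 60]
t=25: [245, 245, 245, 245, 245, 245, 245, 245, 245]
t=26: [142, 142, 142, 142, 142, 142, 142, 142, 142]
t=27: [105, 105, 105, 105, 105, 105, 105, 105, 105]
t=28: [62, 62, 62, 62, 62, 62, 62, 62, 62]
t=29: [248, 248, 248, 248, 248, 248, 248, 248, 248]
t=30: [143, 143, 143, 143, 143, 143, 143, 143, 143]
t=31: [105, 105, 105, 105, 105, 105, 105, 105, 105]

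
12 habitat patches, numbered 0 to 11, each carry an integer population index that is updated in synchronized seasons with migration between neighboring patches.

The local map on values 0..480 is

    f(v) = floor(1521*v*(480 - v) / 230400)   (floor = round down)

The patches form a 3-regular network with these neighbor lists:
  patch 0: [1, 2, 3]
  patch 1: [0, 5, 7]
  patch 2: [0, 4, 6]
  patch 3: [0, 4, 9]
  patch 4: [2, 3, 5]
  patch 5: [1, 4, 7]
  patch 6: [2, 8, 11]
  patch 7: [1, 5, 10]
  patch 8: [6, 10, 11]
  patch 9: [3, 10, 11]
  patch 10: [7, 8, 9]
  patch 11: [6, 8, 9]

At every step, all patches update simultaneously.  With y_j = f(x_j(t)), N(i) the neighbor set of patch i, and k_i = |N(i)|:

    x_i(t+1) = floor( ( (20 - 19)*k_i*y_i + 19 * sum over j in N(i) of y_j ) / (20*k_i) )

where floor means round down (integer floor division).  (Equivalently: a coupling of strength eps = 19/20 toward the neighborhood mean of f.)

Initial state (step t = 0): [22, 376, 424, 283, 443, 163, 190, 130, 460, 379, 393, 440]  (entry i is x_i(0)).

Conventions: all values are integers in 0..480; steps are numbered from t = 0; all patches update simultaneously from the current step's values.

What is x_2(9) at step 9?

Answer: x_2(9) = 256

Derivation:
t=0: [22, 376, 424, 283, 443, 163, 190, 130, 460, 379, 393, 440]
t=1: [250, 236, 177, 153, 279, 227, 123, 275, 225, 237, 205, 219]
t=2: [355, 376, 346, 374, 355, 374, 365, 376, 347, 360, 376, 350]
t=3: [275, 269, 287, 288, 276, 268, 302, 258, 279, 273, 281, 289]
t=4: [368, 374, 365, 371, 368, 374, 365, 372, 362, 366, 373, 365]
t=5: [268, 265, 273, 272, 268, 265, 278, 261, 272, 268, 273, 277]
t=6: [374, 376, 373, 374, 374, 376, 372, 375, 371, 372, 374, 372]
t=7: [260, 259, 262, 262, 260, 259, 264, 259, 263, 262, 263, 265]
t=8: [377, 377, 376, 377, 377, 377, 376, 376, 376, 376, 376, 376]
t=9: [256, 256, 256, 256, 256, 256, 258, 256, 258, 257, 258, 258]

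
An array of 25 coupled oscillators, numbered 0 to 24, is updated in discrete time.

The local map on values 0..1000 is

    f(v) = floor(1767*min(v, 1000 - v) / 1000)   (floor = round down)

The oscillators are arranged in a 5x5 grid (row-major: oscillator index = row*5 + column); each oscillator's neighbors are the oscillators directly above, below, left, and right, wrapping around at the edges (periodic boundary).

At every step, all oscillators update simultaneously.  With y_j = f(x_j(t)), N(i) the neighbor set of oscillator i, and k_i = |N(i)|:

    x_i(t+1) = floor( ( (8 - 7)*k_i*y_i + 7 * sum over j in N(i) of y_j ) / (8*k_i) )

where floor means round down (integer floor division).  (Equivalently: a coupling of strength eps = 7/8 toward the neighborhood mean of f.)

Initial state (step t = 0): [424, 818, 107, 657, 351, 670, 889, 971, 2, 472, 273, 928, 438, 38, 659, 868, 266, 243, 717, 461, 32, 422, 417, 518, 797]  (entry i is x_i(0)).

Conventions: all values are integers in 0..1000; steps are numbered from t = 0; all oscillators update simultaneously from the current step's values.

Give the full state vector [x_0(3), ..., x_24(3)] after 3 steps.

Answer: [452, 497, 590, 474, 463, 485, 637, 603, 602, 453, 493, 547, 665, 500, 454, 409, 518, 502, 471, 404, 418, 457, 478, 460, 389]

Derivation:
t=0: [424, 818, 107, 657, 351, 670, 889, 971, 2, 472, 273, 928, 438, 38, 659, 868, 266, 243, 717, 461, 32, 422, 417, 518, 797]
t=1: [439, 451, 398, 439, 634, 567, 261, 260, 341, 499, 398, 436, 244, 419, 555, 427, 394, 595, 535, 472, 463, 439, 576, 587, 556]
t=2: [758, 693, 695, 683, 784, 712, 667, 537, 699, 722, 760, 597, 641, 670, 789, 761, 746, 679, 762, 792, 777, 766, 732, 775, 760]
t=3: [452, 497, 590, 474, 463, 485, 637, 603, 602, 453, 493, 547, 665, 500, 454, 409, 518, 502, 471, 404, 418, 457, 478, 460, 389]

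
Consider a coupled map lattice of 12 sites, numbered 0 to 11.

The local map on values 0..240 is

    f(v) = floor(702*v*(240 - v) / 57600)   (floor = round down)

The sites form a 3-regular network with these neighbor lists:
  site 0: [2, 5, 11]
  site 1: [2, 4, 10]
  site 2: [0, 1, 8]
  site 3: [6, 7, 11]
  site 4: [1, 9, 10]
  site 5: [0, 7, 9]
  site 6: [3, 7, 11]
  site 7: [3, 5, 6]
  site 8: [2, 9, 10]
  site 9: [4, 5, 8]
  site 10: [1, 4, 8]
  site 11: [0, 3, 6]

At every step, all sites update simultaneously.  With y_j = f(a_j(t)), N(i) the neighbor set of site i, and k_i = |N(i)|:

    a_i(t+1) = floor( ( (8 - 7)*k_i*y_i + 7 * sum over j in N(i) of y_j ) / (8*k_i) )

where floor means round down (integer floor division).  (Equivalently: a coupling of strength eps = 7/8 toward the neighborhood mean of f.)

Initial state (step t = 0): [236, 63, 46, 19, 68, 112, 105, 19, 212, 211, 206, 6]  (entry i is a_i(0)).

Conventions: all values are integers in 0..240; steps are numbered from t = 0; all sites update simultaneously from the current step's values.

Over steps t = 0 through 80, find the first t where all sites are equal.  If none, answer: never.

Answer: never
Key observation: The state at step 11 reappears at step 13 — the system is in a cycle of period 2 from step 11 on.  No step 0..13 is synchronized, and the cycle repeats forever, so no step up to 80 (or ever) has all sites equal.

Derivation:
t=0: [236, 63, 46, 19, 68, 112, 105, 19, 212, 211, 206, 6]  (not all equal)
t=1: [88, 114, 77, 76, 103, 61, 56, 122, 86, 122, 112, 70]  (not all equal)
t=2: [145, 166, 164, 148, 174, 166, 153, 141, 166, 157, 169, 146]  (not all equal)
t=3: [157, 145, 154, 166, 149, 163, 166, 160, 151, 147, 145, 164]  (not all equal)
t=4: [155, 164, 162, 151, 166, 159, 151, 150, 164, 160, 165, 151]  (not all equal)
t=5: [157, 151, 154, 163, 151, 159, 163, 161, 153, 152, 150, 162]  (not all equal)
t=6: [157, 162, 161, 153, 163, 158, 153, 153, 162, 160, 162, 154]  (not all equal)
t=7: [157, 153, 155, 161, 154, 158, 161, 160, 154, 154, 153, 160]  (not all equal)
t=8: [157, 161, 160, 155, 161, 158, 155, 155, 161, 159, 161, 156]  (not all equal)
t=9: [157, 155, 156, 159, 155, 157, 159, 159, 155, 155, 155, 159]  (not all equal)
t=10: [157, 159, 159, 156, 160, 158, 156, 156, 159, 159, 160, 156]  (not all equal)
t=11: [157, 156, 156, 159, 156, 157, 159, 158, 156, 156, 156, 158]  (not all equal)
t=12: [158, 159, 158, 156, 159, 158, 156, 156, 159, 158, 159, 156]  (not all equal)
t=13: [157, 156, 156, 159, 156, 157, 159, 158, 156, 156, 156, 158]  (not all equal)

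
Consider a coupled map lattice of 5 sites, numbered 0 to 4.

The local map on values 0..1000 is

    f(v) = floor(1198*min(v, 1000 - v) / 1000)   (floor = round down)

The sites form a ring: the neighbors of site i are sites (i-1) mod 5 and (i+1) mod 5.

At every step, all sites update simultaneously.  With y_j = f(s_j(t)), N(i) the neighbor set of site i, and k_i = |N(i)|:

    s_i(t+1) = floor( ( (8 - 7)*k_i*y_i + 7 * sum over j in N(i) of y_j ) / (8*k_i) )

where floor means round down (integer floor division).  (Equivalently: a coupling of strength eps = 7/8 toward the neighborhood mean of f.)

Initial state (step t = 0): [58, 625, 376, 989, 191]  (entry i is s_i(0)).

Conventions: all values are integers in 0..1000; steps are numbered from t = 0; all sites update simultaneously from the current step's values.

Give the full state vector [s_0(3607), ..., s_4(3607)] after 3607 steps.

Simulating step by step:
t=0: [58, 625, 376, 989, 191]
t=1: [304, 283, 258, 298, 64]
t=2: [227, 336, 343, 213, 324]
t=3: [379, 348, 338, 381, 278]
t=4: [384, 427, 432, 379, 439]
t=5: [510, 491, 486, 512, 465]
t=6: [574, 584, 585, 571, 581]
t=7: [500, 502, 504, 500, 510]
t=8: [592, 596, 597, 591, 597]
t=9: [483, 484, 485, 482, 487]
t=10: [580, 579, 578, 581, 578]
t=11: [504, 504, 502, 504, 502]
t=12: [594, 594, 594, 595, 594]
t=13: [486, 486, 485, 485, 485]
t=14: [581, 581, 581, 581, 581]
t=15: [501, 501, 501, 501, 501]
t=16: [597, 597, 597, 597, 597]
t=17: [482, 482, 482, 482, 482]
t=18: [577, 577, 577, 577, 577]
t=19: [506, 506, 506, 506, 506]
t=20: [591, 591, 591, 591, 591]
t=21: [489, 489, 489, 489, 489]
t=22: [585, 585, 585, 585, 585]
t=23: [497, 497, 497, 497, 497]
t=24: [595, 595, 595, 595, 595]
t=25: [485, 485, 485, 485, 485]
t=26: [581, 581, 581, 581, 581]

Answer: [506, 506, 506, 506, 506]
Key observation: The state at step 14, [581, 581, 581, 581, 581], reappears at step 26: the system is in a cycle of period 12 from step 14 on.  Therefore the state at step 3607 equals the state at step 14 + ((3607 - 14) mod 12) = 19, which is [506, 506, 506, 506, 506].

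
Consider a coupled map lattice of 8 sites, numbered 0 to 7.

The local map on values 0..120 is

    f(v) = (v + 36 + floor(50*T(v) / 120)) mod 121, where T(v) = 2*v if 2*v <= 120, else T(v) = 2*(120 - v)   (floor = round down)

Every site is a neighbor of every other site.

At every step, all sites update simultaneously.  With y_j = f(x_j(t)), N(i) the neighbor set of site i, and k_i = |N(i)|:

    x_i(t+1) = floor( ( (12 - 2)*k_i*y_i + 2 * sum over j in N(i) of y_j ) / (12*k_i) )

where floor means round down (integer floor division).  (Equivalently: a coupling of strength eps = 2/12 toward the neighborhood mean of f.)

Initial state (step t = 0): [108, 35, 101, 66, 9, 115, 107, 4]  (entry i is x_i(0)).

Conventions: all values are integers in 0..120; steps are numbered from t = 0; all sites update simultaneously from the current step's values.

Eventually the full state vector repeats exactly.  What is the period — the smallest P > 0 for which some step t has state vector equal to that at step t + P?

Answer: 2
Key observation: The state at step 8, [92, 40, 92, 92, 40, 92, 92, 92], reappears at step 10 — and no state repeats earlier — so the cycle the system enters has period 2.

Derivation:
t=0: [108, 35, 101, 66, 9, 115, 107, 4]
t=1: [35, 89, 33, 29, 50, 35, 34, 43]
t=2: [96, 38, 92, 87, 19, 96, 94, 107]
t=3: [33, 93, 32, 32, 65, 33, 32, 34]
t=4: [92, 39, 91, 91, 35, 92, 91, 94]
t=5: [33, 95, 33, 33, 90, 33, 33, 33]
t=6: [92, 39, 92, 92, 39, 92, 92, 92]
t=7: [33, 96, 33, 33, 96, 33, 33, 33]
t=8: [92, 40, 92, 92, 40, 92, 92, 92]
t=9: [33, 97, 33, 33, 97, 33, 33, 33]
t=10: [92, 40, 92, 92, 40, 92, 92, 92]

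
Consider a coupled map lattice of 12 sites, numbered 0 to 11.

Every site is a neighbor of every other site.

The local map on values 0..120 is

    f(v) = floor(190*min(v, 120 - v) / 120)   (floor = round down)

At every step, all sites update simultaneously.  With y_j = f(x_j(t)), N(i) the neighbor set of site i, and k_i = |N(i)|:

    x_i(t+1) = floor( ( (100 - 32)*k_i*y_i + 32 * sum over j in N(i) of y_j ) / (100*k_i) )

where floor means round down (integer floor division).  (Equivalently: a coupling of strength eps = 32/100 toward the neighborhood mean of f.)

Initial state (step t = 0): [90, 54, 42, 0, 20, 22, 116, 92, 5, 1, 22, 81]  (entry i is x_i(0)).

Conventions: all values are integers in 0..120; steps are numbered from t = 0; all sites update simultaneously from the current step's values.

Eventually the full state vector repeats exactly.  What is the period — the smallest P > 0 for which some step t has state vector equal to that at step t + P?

Answer: 4
Key observation: The state at step 6, [60, 71, 75, 82, 69, 67, 87, 60, 87, 82, 67, 69], reappears at step 10 — and no state repeats earlier — so the cycle the system enters has period 4.

Derivation:
t=0: [90, 54, 42, 0, 20, 22, 116, 92, 5, 1, 22, 81]
t=1: [42, 67, 55, 12, 32, 34, 16, 40, 16, 12, 34, 51]
t=2: [61, 72, 74, 30, 50, 52, 34, 59, 34, 30, 52, 70]
t=3: [85, 74, 71, 55, 76, 78, 59, 85, 59, 55, 78, 76]
t=4: [61, 72, 75, 82, 70, 68, 86, 61, 86, 82, 68, 70]
t=5: [86, 75, 71, 64, 77, 79, 60, 86, 60, 64, 79, 77]
t=6: [60, 71, 75, 82, 69, 67, 87, 60, 87, 82, 67, 69]
t=7: [87, 75, 72, 64, 77, 79, 59, 87, 59, 64, 79, 77]
t=8: [59, 71, 74, 82, 69, 67, 86, 59, 86, 82, 67, 69]
t=9: [86, 75, 72, 64, 77, 79, 60, 86, 60, 64, 79, 77]
t=10: [60, 71, 75, 82, 69, 67, 87, 60, 87, 82, 67, 69]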